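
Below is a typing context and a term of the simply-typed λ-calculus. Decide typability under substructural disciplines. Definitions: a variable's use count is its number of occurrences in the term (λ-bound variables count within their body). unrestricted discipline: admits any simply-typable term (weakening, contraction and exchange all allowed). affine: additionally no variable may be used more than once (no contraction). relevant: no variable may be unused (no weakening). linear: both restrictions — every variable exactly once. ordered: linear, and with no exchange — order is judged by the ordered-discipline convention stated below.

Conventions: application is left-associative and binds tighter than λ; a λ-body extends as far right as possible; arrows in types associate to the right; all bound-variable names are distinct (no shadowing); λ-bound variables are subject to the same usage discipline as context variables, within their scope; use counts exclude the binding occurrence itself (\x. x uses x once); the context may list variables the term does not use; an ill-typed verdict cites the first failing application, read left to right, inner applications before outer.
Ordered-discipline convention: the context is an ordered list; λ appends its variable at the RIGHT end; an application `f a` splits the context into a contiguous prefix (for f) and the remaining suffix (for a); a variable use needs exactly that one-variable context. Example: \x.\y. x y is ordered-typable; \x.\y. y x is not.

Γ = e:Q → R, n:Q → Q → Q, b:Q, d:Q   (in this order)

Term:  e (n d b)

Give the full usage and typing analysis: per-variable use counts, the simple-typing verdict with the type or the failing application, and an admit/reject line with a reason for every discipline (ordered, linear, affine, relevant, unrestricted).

variable uses: e ×1, n ×1, b ×1, d ×1
left-to-right use order: e, n, d, b
typing: well-typed at R
ordered ✗ (no contiguous prefix/suffix split fits e, n, d, b)
linear ✓ (each of e, n, b, d used exactly once)
affine ✓ (none of e, n, b, d used more than once)
relevant ✓ (at least one use each (e, n, b, d))
unrestricted ✓ (typability at R is all that's needed)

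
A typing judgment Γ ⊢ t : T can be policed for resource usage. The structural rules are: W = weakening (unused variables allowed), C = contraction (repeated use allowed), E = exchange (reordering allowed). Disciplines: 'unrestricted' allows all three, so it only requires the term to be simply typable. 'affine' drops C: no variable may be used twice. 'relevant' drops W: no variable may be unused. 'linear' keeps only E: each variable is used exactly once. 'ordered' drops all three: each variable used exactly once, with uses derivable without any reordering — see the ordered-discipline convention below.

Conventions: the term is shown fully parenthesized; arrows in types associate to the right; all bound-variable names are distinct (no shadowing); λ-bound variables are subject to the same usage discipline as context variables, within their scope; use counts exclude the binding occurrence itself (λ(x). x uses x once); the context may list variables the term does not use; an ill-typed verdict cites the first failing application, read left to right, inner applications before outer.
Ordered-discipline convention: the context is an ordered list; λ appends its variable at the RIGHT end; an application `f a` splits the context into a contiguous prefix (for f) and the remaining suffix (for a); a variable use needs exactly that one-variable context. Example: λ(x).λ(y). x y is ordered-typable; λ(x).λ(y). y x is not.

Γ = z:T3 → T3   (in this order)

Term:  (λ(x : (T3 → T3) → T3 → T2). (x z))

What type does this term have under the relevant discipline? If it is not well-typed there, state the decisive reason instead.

term : ((T3 → T3) → T3 → T2) → T3 → T2
use counts: z=1; x (bound)=1
left-to-right use order: x, z
typing: well-typed at ((T3 → T3) → T3 → T2) → T3 → T2
summary: ordered ✗, linear ✓, affine ✓, relevant ✓, unrestricted ✓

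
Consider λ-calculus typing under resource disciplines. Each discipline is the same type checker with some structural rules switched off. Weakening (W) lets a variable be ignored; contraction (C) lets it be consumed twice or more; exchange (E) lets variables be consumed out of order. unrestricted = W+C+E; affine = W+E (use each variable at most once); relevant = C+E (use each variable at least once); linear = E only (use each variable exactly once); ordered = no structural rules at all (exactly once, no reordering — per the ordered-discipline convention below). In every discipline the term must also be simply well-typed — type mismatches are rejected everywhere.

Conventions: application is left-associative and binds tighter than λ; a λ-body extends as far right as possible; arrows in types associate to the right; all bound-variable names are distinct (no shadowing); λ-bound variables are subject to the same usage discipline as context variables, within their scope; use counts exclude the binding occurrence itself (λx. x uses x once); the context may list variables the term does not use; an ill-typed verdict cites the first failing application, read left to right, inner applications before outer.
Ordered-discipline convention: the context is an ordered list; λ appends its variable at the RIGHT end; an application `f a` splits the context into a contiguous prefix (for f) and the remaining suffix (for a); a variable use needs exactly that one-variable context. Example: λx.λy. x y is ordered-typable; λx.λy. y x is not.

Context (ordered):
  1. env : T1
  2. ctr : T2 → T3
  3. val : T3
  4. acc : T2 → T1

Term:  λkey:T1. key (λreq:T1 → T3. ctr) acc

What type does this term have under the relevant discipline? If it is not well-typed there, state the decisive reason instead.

not well-typed under relevant — a type mismatch blocks all five
counts: env: 0, ctr: 1, val: 0, acc: 1, key (λ-bound): 1, req (λ-bound): 0
uses in reading order: key, ctr, acc
typing: ill-typed: applying a non-function (T1)
summary: ordered ✗, linear ✗, affine ✗, relevant ✗, unrestricted ✗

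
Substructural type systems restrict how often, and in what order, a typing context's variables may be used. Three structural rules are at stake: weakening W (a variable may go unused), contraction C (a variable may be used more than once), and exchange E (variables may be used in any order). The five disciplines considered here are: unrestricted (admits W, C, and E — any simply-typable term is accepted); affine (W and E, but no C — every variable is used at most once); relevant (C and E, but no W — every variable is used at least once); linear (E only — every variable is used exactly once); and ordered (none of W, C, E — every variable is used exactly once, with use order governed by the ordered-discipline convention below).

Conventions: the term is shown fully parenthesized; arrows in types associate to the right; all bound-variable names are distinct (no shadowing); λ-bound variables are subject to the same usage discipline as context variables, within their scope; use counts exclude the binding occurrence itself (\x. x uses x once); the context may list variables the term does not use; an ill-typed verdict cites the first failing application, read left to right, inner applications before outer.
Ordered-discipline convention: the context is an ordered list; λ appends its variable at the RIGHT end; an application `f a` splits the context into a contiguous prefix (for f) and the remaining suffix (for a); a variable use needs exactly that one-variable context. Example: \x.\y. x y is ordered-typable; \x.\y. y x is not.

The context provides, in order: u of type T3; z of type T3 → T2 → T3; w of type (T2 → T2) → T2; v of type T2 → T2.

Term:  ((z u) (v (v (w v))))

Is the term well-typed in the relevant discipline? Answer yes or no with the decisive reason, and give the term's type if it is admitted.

yes — none of u, z, w, v goes unused; term : T3
use counts: u ×1; z ×1; w ×1; v ×3
uses in reading order: z, u, v, v, w, v
typing: the term checks, with type T3
per-discipline verdicts: ordered ✗ | linear ✗ | affine ✗ | relevant ✓ | unrestricted ✓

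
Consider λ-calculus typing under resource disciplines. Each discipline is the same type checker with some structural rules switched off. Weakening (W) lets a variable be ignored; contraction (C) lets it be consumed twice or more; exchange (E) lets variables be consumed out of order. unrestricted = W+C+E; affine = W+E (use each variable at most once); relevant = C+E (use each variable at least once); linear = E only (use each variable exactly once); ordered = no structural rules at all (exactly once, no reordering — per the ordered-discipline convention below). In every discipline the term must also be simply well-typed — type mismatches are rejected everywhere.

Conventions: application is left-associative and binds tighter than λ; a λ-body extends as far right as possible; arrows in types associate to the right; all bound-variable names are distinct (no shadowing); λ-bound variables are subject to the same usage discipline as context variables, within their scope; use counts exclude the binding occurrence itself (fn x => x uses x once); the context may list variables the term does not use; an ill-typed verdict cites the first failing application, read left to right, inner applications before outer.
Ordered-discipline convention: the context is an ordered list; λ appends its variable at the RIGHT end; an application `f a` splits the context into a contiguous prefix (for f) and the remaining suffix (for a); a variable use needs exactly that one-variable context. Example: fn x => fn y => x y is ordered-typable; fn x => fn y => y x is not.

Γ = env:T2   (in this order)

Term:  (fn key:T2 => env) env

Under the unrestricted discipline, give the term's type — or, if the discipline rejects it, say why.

term : T2
use counts: env: 2; key [bound]: 0
use order (left to right): env, env
typing: the term checks, with type T2
per-discipline verdicts: ordered ✗ · linear ✗ · affine ✗ · relevant ✗ · unrestricted ✓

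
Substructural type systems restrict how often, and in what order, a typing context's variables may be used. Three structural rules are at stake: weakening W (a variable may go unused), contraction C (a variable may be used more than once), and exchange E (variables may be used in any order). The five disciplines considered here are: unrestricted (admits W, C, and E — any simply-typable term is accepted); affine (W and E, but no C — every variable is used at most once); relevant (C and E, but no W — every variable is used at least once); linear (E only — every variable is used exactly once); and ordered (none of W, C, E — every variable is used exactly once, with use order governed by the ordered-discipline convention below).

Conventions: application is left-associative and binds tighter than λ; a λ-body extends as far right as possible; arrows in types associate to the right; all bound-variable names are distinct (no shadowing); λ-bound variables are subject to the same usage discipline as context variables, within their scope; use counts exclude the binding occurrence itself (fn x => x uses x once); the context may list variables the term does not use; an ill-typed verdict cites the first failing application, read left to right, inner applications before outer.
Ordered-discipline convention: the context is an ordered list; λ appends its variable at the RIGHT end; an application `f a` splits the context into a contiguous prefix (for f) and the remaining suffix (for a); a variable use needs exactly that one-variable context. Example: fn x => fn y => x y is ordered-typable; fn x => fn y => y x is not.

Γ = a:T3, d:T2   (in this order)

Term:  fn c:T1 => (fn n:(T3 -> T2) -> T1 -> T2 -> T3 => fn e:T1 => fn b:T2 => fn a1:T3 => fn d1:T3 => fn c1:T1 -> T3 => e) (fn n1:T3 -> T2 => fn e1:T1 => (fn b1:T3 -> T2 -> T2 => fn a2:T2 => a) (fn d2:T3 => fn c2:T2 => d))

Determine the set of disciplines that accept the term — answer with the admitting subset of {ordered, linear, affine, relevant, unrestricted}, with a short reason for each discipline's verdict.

admitting disciplines: affine, unrestricted
counts: a: 1; d: 1; c (λ-bound): 0; n (λ-bound): 0; e (λ-bound): 1; b (λ-bound): 0; a1 (λ-bound): 0; d1 (λ-bound): 0; c1 (λ-bound): 0; n1 (λ-bound): 0; e1 (λ-bound): 0; b1 (λ-bound): 0; a2 (λ-bound): 0; d2 (λ-bound): 0; c2 (λ-bound): 0
uses in reading order: e, a, d
typing: the term checks, with type T1 -> T1 -> T2 -> T3 -> T3 -> (T1 -> T3) -> T1
ordered ✗ (needs weakening: c, n, b, a1, d1, c1, n1, e1, b1, a2, d2, c2 unused)
linear ✗ (needs weakening: c, n, b, a1, d1, c1, n1, e1, b1, a2, d2, c2 unused)
affine ✓ (a, d, c, n, e, b, a1, d1, c1, n1, e1, b1, a2, d2, c2: no repeats, contraction unneeded)
relevant ✗ (needs weakening: c, n, b, a1, d1, c1, n1, e1, b1, a2, d2, c2 unused)
unrestricted ✓ (simply typable at T1 -> T1 -> T2 -> T3 -> T3 -> (T1 -> T3) -> T1; W, C, E all held)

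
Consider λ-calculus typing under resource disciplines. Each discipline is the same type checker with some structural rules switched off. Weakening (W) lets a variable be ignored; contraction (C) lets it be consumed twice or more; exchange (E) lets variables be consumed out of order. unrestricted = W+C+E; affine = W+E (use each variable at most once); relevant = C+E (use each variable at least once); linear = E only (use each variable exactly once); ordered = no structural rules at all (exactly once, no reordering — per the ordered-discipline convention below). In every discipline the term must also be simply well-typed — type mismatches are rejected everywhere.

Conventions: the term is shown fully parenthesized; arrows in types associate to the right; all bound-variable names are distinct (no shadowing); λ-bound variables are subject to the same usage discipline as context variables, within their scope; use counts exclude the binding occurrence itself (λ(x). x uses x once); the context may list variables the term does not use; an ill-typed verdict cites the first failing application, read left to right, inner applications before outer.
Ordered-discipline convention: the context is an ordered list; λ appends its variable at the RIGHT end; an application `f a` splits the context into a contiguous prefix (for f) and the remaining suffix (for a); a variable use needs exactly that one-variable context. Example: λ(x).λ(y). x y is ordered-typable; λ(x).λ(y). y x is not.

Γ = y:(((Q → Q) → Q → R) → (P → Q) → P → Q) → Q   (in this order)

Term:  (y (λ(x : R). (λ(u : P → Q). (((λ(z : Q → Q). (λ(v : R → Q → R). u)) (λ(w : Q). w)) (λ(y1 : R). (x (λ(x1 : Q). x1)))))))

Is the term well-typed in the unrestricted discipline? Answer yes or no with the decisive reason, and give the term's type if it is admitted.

no — not simply typable
usage: y: 1; x (bound): 1; u (bound): 1; z (bound): 0; v (bound): 0; w (bound): 1; y1 (bound): 0; x1 (bound): 1
left-to-right use order: y, u, w, x, x1
typing: ill-typed: non-arrow in function slot: R
summary: ordered ✗; linear ✗; affine ✗; relevant ✗; unrestricted ✗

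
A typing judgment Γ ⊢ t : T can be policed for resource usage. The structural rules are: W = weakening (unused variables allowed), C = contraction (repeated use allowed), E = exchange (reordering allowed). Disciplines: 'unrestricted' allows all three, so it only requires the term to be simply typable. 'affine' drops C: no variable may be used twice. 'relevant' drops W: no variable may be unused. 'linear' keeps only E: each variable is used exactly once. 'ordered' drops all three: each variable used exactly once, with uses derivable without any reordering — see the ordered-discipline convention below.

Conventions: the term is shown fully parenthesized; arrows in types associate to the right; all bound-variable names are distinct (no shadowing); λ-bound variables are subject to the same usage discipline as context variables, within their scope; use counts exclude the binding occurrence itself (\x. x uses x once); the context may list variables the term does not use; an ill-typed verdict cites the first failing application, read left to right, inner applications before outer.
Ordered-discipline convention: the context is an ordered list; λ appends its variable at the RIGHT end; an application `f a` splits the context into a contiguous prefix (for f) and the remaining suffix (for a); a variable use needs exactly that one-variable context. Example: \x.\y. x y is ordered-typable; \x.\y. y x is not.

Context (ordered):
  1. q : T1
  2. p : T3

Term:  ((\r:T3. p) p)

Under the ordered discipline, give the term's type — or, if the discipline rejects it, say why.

not well-typed under ordered — repeated use of p ×2; q, r never used (weakening)
counts: q ×0, p ×2, r [bound] ×0
order of uses: p, p
typing: well-typed — term : T3
per-discipline verdicts: ordered ✗, linear ✗, affine ✗, relevant ✗, unrestricted ✓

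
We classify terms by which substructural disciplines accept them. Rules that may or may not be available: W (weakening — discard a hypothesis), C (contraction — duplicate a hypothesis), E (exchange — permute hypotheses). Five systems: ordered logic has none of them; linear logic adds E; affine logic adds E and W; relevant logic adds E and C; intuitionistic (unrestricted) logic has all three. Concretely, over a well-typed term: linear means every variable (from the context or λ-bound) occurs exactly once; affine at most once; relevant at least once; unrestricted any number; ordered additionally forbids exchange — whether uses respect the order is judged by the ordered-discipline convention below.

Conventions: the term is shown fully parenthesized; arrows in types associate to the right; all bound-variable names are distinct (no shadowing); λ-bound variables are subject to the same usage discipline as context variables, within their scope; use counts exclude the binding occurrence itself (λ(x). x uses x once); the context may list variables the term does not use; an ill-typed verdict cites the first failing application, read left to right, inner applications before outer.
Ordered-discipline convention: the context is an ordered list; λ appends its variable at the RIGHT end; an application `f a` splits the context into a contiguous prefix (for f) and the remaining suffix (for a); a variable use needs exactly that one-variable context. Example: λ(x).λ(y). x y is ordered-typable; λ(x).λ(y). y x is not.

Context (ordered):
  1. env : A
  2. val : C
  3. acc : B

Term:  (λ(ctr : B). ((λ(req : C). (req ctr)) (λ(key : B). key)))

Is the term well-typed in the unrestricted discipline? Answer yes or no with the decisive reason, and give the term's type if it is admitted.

no — not simply typable
variable uses: env: 0, val: 0, acc: 0, ctr (bound): 1, req (bound): 1, key (bound): 1
use order (left to right): req, ctr, key
typing: ill-typed: non-arrow in function slot: C
summary: ordered ✗; linear ✗; affine ✗; relevant ✗; unrestricted ✗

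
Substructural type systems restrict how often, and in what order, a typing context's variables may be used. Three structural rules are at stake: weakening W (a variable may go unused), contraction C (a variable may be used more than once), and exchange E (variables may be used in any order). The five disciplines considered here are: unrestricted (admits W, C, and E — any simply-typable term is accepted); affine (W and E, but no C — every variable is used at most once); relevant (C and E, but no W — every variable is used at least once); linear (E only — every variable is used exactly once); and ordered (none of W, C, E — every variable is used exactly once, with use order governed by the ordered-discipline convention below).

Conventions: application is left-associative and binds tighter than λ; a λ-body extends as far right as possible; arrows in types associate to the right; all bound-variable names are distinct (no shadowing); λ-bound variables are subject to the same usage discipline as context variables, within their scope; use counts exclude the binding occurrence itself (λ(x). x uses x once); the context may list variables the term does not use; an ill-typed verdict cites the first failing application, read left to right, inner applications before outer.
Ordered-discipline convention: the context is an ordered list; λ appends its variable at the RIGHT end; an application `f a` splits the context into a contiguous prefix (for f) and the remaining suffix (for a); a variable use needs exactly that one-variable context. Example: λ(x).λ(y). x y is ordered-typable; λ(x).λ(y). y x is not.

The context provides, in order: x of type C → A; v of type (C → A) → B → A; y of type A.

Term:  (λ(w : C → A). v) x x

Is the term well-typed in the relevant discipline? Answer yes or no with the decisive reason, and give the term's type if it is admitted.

no — y, w never used (weakening)
use counts: x: 2; v: 1; y: 0; w [bound]: 0
order of uses: v, x, x
typing: well-typed at B → A
across the five disciplines: ordered ✗; linear ✗; affine ✗; relevant ✗; unrestricted ✓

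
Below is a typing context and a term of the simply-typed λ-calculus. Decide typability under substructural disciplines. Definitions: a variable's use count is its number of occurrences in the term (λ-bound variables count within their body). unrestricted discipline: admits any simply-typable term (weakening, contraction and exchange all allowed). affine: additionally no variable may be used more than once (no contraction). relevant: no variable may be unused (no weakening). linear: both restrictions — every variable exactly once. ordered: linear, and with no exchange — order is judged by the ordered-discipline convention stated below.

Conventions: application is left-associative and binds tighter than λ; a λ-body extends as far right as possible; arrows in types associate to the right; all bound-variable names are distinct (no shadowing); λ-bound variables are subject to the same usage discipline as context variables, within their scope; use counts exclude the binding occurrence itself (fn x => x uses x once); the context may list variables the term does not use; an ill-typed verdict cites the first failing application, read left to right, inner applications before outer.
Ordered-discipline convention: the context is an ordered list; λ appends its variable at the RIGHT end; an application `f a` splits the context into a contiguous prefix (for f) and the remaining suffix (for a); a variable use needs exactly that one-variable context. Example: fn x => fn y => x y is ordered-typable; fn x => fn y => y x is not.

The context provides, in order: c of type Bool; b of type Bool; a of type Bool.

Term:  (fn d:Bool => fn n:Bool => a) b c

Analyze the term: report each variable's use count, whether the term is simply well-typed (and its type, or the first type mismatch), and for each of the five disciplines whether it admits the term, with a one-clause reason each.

usage: c=1; b=1; a=1; d [bound]=0; n [bound]=0
uses in reading order: a, b, c
typing: the term checks, with type Bool
ordered: ✗ — d, n never used (weakening)
linear: ✗ — d, n never used (weakening)
affine: ✓ — at most one use each (c, b, a, d, n)
relevant: ✗ — d, n never used (weakening)
unrestricted: ✓ — typability at Bool is all that's needed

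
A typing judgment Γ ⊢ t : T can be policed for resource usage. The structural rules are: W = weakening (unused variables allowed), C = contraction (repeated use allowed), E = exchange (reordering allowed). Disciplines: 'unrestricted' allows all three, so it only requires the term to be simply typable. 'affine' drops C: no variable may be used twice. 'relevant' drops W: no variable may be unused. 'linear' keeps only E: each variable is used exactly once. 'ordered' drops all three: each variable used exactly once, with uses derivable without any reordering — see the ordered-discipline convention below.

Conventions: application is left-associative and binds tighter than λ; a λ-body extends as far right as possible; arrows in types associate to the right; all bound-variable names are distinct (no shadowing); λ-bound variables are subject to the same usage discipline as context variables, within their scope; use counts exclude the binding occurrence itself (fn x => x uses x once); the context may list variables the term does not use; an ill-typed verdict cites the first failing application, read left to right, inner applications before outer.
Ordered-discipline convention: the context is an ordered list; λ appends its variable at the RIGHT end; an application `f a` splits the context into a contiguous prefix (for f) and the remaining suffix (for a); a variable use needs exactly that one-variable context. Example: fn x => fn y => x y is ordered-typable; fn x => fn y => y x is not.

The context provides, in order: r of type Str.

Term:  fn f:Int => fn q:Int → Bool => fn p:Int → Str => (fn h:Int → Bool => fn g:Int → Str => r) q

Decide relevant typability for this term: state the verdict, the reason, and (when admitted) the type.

no — f, p, h, g never used (weakening)
usage: r ×1, f (bound) ×0, q (bound) ×1, p (bound) ×0, h (bound) ×0, g (bound) ×0
order of uses: r, q
typing: well-typed at Int → (Int → Bool) → (Int → Str) → (Int → Str) → Str
all disciplines: ordered ✗ | linear ✗ | affine ✓ | relevant ✗ | unrestricted ✓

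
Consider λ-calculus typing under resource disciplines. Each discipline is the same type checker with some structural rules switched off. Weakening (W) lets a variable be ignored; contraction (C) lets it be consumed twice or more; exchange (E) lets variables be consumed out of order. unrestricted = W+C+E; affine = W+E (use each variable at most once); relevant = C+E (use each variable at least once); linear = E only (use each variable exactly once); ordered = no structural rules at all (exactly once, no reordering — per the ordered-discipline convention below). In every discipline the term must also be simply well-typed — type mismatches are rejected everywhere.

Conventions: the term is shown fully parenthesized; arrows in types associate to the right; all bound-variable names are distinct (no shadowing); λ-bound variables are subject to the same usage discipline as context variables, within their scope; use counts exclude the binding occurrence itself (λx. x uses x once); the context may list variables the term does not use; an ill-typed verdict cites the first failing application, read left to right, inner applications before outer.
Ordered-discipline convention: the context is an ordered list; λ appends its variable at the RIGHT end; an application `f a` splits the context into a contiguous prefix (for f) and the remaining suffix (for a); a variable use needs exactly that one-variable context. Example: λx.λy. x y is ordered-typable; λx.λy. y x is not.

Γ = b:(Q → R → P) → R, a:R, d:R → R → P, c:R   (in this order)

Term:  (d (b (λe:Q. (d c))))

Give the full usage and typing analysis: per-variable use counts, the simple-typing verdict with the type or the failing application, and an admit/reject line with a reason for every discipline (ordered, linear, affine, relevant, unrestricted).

use counts: b: 1×, a: 0×, d: 2×, c: 1×, e [bound]: 0×
uses in reading order: d, b, d, c
typing: ✓ — R → P
ordered ✗ (d ×2 used more than once (contraction); unused: a, e — weakening required)
linear ✗ (d ×2 used more than once (contraction); unused: a, e — weakening required)
affine ✗ (d ×2 used more than once (contraction))
relevant ✗ (unused: a, e — weakening required)
unrestricted ✓ (typability at R → P is all that's needed)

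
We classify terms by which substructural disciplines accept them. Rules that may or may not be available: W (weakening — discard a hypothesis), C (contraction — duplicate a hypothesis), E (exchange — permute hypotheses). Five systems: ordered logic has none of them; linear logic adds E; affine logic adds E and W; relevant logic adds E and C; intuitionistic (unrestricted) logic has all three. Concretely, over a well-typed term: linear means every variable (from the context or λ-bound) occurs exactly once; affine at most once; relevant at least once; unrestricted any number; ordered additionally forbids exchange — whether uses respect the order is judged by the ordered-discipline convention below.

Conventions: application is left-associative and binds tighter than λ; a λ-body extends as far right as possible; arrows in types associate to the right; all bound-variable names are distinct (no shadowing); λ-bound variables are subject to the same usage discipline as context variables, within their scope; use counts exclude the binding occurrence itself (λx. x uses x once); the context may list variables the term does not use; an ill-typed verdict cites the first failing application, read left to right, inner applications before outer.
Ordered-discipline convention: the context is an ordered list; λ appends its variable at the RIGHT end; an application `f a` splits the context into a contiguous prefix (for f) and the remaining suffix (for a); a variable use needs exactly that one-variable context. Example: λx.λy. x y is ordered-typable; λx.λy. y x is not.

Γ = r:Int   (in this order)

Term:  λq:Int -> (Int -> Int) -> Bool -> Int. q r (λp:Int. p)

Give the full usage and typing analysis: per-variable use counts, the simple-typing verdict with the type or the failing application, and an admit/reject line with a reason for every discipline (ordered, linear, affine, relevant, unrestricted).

variable uses: r=1, q (bound)=1, p (bound)=1
left-to-right use order: q, r, p
typing: ✓ — (Int -> (Int -> Int) -> Bool -> Int) -> Bool -> Int
ordered: ✗, no ordered split (uses run q, r, p)
linear: ✓, exactly-once usage across r, q, p
affine: ✓, none of r, q, p used more than once
relevant: ✓, every one of r, q, p appears
unrestricted: ✓, typability at (Int -> (Int -> Int) -> Bool -> Int) -> Bool -> Int is all that's needed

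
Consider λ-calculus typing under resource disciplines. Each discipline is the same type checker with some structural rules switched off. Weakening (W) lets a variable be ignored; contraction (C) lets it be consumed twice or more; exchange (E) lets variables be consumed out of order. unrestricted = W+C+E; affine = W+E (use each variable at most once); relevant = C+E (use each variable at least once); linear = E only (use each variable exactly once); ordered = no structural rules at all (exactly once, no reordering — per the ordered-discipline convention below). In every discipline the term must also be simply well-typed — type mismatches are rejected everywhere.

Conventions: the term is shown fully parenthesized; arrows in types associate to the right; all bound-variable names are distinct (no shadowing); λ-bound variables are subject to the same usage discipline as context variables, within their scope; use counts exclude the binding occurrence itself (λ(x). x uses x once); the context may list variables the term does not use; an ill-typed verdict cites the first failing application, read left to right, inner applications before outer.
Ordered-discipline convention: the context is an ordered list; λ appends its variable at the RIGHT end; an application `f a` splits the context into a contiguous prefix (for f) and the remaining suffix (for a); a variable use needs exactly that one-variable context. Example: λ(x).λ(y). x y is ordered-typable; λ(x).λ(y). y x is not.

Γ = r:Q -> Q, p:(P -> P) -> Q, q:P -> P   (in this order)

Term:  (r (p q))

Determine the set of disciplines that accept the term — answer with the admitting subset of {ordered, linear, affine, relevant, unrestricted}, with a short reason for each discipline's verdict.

accepted by: ordered, linear, affine, relevant, unrestricted
counts: r: 1, p: 1, q: 1
order of uses: r, p, q
typing: well-typed — term : Q
ordered: ✓, r, p, q once each; derivable with no W/C/E
linear: ✓, each of r, p, q used exactly once
affine: ✓, at most one use each (r, p, q)
relevant: ✓, at least one use each (r, p, q)
unrestricted: ✓, typability at Q is all that's needed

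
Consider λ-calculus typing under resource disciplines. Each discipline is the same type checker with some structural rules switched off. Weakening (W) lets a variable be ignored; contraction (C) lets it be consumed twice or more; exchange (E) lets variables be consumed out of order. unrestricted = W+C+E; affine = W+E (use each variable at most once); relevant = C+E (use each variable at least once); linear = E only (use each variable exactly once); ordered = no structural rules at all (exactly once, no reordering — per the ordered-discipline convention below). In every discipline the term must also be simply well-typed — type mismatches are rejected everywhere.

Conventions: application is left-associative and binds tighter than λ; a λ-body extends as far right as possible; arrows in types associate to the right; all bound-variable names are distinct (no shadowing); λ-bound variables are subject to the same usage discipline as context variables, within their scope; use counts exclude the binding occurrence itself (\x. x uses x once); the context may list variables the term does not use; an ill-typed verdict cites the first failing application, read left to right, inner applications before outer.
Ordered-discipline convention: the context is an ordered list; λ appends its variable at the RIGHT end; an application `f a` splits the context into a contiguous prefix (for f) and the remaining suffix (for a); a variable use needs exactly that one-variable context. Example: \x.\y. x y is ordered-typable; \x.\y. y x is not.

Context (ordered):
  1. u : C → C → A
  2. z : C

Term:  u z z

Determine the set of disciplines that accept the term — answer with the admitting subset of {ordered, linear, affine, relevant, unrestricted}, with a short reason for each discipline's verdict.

admitted by: relevant, unrestricted
counts: u: 1×; z: 2×
left-to-right use order: u, z, z
typing: ✓ — A
ordered: ✗ — needs contraction — z ×2
linear: ✗ — needs contraction — z ×2
affine: ✗ — needs contraction — z ×2
relevant: ✓ — every one of u, z appears
unrestricted: ✓ — type-checks (A) and nothing is barred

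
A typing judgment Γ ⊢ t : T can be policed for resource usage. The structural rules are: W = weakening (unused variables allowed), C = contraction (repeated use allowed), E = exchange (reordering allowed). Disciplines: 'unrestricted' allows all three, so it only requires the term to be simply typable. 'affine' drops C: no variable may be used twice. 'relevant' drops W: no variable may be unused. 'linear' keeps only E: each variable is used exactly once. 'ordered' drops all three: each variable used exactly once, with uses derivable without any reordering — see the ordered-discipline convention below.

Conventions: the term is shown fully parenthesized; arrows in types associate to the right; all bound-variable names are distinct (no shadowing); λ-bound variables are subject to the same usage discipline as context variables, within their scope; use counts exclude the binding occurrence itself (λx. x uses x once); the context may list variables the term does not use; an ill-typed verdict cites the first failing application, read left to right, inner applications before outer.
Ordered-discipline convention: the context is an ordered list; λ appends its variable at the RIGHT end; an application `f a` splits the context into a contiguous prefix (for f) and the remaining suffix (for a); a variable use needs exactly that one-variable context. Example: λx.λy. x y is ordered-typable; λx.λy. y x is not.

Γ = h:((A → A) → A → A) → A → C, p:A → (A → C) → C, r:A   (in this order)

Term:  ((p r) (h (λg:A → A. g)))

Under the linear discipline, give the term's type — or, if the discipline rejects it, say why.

term : C
variable uses: h ×1, p ×1, r ×1, g [bound] ×1
order of uses: p, r, h, g
typing: ✓ — C
across the five disciplines: ordered ✗, linear ✓, affine ✓, relevant ✓, unrestricted ✓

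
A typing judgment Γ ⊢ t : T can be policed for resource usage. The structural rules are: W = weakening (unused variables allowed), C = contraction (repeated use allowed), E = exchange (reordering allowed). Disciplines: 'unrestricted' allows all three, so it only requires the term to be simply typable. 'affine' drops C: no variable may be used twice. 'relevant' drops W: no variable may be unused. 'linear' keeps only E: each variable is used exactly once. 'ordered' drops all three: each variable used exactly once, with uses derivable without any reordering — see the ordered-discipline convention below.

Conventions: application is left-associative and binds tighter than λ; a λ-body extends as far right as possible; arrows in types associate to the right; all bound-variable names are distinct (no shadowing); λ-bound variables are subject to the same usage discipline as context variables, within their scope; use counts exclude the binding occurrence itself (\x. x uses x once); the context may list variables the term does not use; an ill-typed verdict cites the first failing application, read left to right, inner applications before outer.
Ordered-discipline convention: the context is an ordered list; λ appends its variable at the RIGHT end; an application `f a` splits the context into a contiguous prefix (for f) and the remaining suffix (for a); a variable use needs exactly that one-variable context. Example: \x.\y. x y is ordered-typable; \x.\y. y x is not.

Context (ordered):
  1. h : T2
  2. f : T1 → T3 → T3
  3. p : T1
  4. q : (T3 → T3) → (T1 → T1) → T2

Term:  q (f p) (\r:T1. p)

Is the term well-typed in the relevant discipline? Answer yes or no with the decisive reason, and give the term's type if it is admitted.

no — h, r left unused
counts: h: 0, f: 1, p: 2, q: 1, r (bound): 0
order of uses: q, f, p, p
typing: well-typed at T2
all disciplines: ordered ✗ | linear ✗ | affine ✗ | relevant ✗ | unrestricted ✓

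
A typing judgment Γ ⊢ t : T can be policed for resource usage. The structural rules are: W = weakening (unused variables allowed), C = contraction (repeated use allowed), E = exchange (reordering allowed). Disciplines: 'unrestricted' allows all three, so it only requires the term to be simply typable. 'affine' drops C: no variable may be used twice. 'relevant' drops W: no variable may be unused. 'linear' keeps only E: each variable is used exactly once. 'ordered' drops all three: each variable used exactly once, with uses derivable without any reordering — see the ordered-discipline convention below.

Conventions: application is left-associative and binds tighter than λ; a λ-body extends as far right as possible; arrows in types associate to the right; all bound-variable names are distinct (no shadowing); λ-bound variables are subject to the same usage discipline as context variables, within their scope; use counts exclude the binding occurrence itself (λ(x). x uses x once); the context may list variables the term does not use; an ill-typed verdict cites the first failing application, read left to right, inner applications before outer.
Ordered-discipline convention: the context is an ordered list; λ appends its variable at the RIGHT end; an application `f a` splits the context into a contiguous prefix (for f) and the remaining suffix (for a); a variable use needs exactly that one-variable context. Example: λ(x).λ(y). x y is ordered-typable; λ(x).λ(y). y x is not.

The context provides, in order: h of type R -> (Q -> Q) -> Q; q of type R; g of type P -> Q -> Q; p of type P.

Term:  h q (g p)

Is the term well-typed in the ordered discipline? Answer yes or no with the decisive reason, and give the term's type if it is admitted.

yes — single-use (h, q, g, p), ordered derivation ok; term : Q
counts: h=1, q=1, g=1, p=1
uses in reading order: h, q, g, p
typing: well-typed — term : Q
summary: ordered ✓, linear ✓, affine ✓, relevant ✓, unrestricted ✓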